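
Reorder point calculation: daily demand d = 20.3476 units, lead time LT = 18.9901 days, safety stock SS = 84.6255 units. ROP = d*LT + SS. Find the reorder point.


d*LT = 20.3476 * 18.9901 = 386.4030
ROP = 386.4030 + 84.6255 = 471.0285

471.0285 units


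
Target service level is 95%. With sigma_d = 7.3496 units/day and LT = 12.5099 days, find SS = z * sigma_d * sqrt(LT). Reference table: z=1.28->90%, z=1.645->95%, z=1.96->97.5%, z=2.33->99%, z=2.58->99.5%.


From the table, SL = 95% corresponds to z = 1.645
sqrt(LT) = sqrt(12.5099) = 3.5369
SS = 1.645 * 7.3496 * 3.5369 = 42.7619

42.7619 units


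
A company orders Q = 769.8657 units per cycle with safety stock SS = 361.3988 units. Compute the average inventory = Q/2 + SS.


Q/2 = 384.9328
Avg = 384.9328 + 361.3988 = 746.3316

746.3316 units


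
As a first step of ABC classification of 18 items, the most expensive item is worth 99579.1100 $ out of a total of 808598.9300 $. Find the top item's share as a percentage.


Top item = 99579.1100
Total = 808598.9300
Percentage = 99579.1100 / 808598.9300 * 100 = 12.3150

12.3150%


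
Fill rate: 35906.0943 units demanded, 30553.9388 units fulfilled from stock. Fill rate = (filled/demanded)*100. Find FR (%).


FR = 30553.9388 / 35906.0943 * 100 = 85.0940

85.0940%


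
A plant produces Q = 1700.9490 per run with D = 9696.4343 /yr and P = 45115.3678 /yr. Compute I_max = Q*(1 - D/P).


D/P = 0.2149
1 - D/P = 0.7851
I_max = 1700.9490 * 0.7851 = 1335.3720

1335.3720 units


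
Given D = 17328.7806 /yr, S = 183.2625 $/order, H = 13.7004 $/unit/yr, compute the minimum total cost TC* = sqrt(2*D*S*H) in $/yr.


2*D*S*H = 87017149.5115
TC* = sqrt(87017149.5115) = 9328.2983

9328.2983 $/yr


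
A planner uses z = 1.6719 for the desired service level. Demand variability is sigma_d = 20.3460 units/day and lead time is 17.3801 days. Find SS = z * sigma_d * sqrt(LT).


sqrt(LT) = sqrt(17.3801) = 4.1689
SS = 1.6719 * 20.3460 * 4.1689 = 141.8128

141.8128 units


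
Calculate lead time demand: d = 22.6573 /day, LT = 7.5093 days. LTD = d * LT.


LTD = 22.6573 * 7.5093 = 170.1405

170.1405 units


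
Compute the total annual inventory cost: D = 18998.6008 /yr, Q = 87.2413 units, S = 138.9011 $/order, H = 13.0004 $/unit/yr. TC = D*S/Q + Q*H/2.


Ordering cost = D*S/Q = 30248.5927
Holding cost = Q*H/2 = 567.0859
TC = 30248.5927 + 567.0859 = 30815.6786

30815.6786 $/yr


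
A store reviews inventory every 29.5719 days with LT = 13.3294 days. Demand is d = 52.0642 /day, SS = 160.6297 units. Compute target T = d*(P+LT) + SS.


P + LT = 42.9013
d*(P+LT) = 52.0642 * 42.9013 = 2233.6219
T = 2233.6219 + 160.6297 = 2394.2516

2394.2516 units


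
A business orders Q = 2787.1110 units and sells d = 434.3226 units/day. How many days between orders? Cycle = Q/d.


Cycle = 2787.1110 / 434.3226 = 6.4171

6.4171 days


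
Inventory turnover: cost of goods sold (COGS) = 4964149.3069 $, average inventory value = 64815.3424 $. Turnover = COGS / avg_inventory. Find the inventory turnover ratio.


Turnover = 4964149.3069 / 64815.3424 = 76.5891

76.5891


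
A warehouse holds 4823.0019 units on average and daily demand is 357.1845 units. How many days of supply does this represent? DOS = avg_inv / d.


DOS = 4823.0019 / 357.1845 = 13.5028

13.5028 days


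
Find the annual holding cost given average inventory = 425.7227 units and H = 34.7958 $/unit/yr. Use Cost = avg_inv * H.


Cost = 425.7227 * 34.7958 = 14813.3619

14813.3619 $/yr


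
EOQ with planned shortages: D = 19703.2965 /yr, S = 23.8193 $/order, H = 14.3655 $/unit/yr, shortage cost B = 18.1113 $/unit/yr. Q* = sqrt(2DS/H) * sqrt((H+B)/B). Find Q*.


sqrt(2DS/H) = 255.6163
sqrt((H+B)/B) = 1.3391
Q* = 255.6163 * 1.3391 = 342.2949

342.2949 units


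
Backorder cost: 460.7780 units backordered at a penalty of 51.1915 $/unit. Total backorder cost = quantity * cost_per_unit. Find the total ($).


Total = 460.7780 * 51.1915 = 23587.9170

23587.9170 $


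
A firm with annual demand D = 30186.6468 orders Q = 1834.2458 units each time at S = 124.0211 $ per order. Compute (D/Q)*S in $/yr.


Number of orders = D/Q = 16.4573
Cost = 16.4573 * 124.0211 = 2041.0466

2041.0466 $/yr


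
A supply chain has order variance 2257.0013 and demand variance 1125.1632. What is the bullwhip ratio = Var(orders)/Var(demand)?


BW = 2257.0013 / 1125.1632 = 2.0059

2.0059


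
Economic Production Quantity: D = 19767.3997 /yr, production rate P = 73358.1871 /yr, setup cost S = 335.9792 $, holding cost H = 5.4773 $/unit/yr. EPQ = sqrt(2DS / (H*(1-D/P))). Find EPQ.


1 - D/P = 1 - 0.2695 = 0.7305
H*(1-D/P) = 4.0014
2DS = 13282870.2746
EPQ = sqrt(3319585.4672) = 1821.9730

1821.9730 units


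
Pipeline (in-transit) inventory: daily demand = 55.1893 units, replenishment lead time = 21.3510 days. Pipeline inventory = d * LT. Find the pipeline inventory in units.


Pipeline = 55.1893 * 21.3510 = 1178.3467

1178.3467 units


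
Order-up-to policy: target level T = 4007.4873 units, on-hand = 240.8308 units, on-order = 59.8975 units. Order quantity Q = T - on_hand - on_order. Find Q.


Inventory position = OH + OO = 240.8308 + 59.8975 = 300.7283
Q = 4007.4873 - 300.7283 = 3706.7590

3706.7590 units


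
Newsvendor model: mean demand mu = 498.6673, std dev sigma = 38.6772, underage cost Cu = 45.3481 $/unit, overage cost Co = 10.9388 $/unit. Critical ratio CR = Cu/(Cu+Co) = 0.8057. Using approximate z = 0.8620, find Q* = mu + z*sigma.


CR = Cu/(Cu+Co) = 45.3481/(45.3481+10.9388) = 0.8057
z = 0.8620
Q* = 498.6673 + 0.8620 * 38.6772 = 532.0070

532.0070 units


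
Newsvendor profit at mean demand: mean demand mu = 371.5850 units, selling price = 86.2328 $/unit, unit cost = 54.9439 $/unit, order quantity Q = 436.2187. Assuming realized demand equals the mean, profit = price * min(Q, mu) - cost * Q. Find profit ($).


Sales at mu = min(436.2187, 371.5850) = 371.5850
Revenue = 86.2328 * 371.5850 = 32042.8150
Total cost = 54.9439 * 436.2187 = 23967.5566
Profit = 32042.8150 - 23967.5566 = 8075.2584

8075.2584 $


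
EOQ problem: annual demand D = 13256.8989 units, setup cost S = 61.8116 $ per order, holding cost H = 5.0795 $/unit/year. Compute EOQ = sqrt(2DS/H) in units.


2*D*S = 2 * 13256.8989 * 61.8116 = 1638860.2641
2*D*S/H = 322642.0443
EOQ = sqrt(322642.0443) = 568.0159

568.0159 units


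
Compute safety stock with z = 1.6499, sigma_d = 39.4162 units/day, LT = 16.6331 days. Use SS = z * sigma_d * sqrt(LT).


sqrt(LT) = sqrt(16.6331) = 4.0784
SS = 1.6499 * 39.4162 * 4.0784 = 265.2278

265.2278 units


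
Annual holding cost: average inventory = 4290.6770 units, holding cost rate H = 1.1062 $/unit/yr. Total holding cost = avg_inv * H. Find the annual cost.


Cost = 4290.6770 * 1.1062 = 4746.3469

4746.3469 $/yr


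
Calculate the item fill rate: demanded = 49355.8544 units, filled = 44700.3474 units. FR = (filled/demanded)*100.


FR = 44700.3474 / 49355.8544 * 100 = 90.5675

90.5675%


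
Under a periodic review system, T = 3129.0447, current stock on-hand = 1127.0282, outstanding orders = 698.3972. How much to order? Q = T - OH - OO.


Inventory position = OH + OO = 1127.0282 + 698.3972 = 1825.4254
Q = 3129.0447 - 1825.4254 = 1303.6193

1303.6193 units


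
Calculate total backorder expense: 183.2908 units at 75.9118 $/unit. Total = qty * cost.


Total = 183.2908 * 75.9118 = 13913.9346

13913.9346 $


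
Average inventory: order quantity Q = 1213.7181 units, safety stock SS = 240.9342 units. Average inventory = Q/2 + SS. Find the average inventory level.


Q/2 = 606.8591
Avg = 606.8591 + 240.9342 = 847.7933

847.7933 units


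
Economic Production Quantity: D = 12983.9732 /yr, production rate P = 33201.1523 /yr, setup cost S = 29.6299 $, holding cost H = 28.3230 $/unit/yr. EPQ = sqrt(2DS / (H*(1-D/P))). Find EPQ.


1 - D/P = 1 - 0.3911 = 0.6089
H*(1-D/P) = 17.2467
2DS = 769427.6550
EPQ = sqrt(44612.9702) = 211.2178

211.2178 units


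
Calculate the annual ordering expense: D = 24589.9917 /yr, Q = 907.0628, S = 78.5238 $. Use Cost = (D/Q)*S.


Number of orders = D/Q = 27.1095
Cost = 27.1095 * 78.5238 = 2128.7386

2128.7386 $/yr


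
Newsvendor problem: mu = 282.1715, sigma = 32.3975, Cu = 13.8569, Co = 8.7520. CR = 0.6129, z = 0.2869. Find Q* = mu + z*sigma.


CR = Cu/(Cu+Co) = 13.8569/(13.8569+8.7520) = 0.6129
z = 0.2869
Q* = 282.1715 + 0.2869 * 32.3975 = 291.4663

291.4663 units


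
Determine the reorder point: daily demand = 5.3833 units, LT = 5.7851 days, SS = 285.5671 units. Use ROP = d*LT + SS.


d*LT = 5.3833 * 5.7851 = 31.1429
ROP = 31.1429 + 285.5671 = 316.7100

316.7100 units


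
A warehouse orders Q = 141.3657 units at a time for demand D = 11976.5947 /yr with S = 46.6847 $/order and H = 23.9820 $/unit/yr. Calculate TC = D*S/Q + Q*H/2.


Ordering cost = D*S/Q = 3955.1584
Holding cost = Q*H/2 = 1695.1161
TC = 3955.1584 + 1695.1161 = 5650.2745

5650.2745 $/yr


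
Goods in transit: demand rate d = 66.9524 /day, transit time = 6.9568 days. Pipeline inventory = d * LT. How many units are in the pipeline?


Pipeline = 66.9524 * 6.9568 = 465.7745

465.7745 units


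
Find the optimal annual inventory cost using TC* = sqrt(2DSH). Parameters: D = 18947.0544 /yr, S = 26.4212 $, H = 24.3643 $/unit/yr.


2*D*S*H = 24393727.8698
TC* = sqrt(24393727.8698) = 4939.0007

4939.0007 $/yr


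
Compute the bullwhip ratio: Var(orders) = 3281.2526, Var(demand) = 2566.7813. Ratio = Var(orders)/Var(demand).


BW = 3281.2526 / 2566.7813 = 1.2784

1.2784


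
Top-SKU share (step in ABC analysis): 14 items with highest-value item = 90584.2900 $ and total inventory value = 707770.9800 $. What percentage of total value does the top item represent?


Top item = 90584.2900
Total = 707770.9800
Percentage = 90584.2900 / 707770.9800 * 100 = 12.7985

12.7985%


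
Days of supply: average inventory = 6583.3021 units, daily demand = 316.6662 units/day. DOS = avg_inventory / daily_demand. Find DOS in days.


DOS = 6583.3021 / 316.6662 = 20.7894

20.7894 days


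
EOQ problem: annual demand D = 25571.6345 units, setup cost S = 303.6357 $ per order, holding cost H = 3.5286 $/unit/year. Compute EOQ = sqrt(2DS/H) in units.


2*D*S = 2 * 25571.6345 * 303.6357 = 15528922.2831
2*D*S/H = 4400873.5145
EOQ = sqrt(4400873.5145) = 2097.8259

2097.8259 units


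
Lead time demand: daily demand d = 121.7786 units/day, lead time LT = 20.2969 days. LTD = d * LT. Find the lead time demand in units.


LTD = 121.7786 * 20.2969 = 2471.7281

2471.7281 units


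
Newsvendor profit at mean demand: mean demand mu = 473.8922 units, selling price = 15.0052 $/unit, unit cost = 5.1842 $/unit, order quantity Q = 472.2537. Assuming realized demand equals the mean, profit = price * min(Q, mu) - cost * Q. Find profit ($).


Sales at mu = min(472.2537, 473.8922) = 472.2537
Revenue = 15.0052 * 472.2537 = 7086.2612
Total cost = 5.1842 * 472.2537 = 2448.2576
Profit = 7086.2612 - 2448.2576 = 4638.0036

4638.0036 $


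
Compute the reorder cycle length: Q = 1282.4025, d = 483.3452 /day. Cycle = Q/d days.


Cycle = 1282.4025 / 483.3452 = 2.6532

2.6532 days


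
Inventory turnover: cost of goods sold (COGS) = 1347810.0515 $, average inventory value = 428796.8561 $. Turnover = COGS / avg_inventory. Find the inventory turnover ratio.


Turnover = 1347810.0515 / 428796.8561 = 3.1432

3.1432


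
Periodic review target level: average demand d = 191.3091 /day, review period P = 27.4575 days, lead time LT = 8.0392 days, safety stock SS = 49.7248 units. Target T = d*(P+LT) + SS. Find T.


P + LT = 35.4967
d*(P+LT) = 191.3091 * 35.4967 = 6790.8417
T = 6790.8417 + 49.7248 = 6840.5665

6840.5665 units


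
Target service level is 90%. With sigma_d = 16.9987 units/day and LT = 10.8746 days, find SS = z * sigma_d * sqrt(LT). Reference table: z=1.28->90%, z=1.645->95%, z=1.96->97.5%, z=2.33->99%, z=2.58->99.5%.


From the table, SL = 90% corresponds to z = 1.28
sqrt(LT) = sqrt(10.8746) = 3.2977
SS = 1.28 * 16.9987 * 3.2977 = 71.7517

71.7517 units


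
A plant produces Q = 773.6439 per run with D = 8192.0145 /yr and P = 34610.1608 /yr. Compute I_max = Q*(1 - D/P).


D/P = 0.2367
1 - D/P = 0.7633
I_max = 773.6439 * 0.7633 = 590.5271

590.5271 units


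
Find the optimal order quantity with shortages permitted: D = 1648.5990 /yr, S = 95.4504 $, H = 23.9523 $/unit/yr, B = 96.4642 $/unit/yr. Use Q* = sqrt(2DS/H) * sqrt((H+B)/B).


sqrt(2DS/H) = 114.6272
sqrt((H+B)/B) = 1.1173
Q* = 114.6272 * 1.1173 = 128.0701

128.0701 units


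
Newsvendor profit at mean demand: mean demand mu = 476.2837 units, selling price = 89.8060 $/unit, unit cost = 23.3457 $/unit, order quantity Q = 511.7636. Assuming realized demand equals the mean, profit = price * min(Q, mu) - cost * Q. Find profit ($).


Sales at mu = min(511.7636, 476.2837) = 476.2837
Revenue = 89.8060 * 476.2837 = 42773.1340
Total cost = 23.3457 * 511.7636 = 11947.4795
Profit = 42773.1340 - 11947.4795 = 30825.6545

30825.6545 $


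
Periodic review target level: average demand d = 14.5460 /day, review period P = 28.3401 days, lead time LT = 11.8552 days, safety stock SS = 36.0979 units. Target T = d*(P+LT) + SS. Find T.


P + LT = 40.1953
d*(P+LT) = 14.5460 * 40.1953 = 584.6808
T = 584.6808 + 36.0979 = 620.7787

620.7787 units


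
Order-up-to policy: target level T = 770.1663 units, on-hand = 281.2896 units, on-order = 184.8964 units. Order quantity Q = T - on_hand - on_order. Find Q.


Inventory position = OH + OO = 281.2896 + 184.8964 = 466.1860
Q = 770.1663 - 466.1860 = 303.9803

303.9803 units


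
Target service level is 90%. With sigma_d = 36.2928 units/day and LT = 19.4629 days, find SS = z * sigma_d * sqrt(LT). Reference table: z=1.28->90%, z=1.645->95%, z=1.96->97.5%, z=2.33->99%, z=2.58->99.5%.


From the table, SL = 90% corresponds to z = 1.28
sqrt(LT) = sqrt(19.4629) = 4.4117
SS = 1.28 * 36.2928 * 4.4117 = 204.9435

204.9435 units


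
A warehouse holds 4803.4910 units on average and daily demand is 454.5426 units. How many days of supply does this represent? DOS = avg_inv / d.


DOS = 4803.4910 / 454.5426 = 10.5677

10.5677 days


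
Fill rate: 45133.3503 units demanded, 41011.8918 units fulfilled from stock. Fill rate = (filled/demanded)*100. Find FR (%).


FR = 41011.8918 / 45133.3503 * 100 = 90.8683

90.8683%


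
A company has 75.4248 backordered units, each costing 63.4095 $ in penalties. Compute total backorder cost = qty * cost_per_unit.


Total = 75.4248 * 63.4095 = 4782.6489

4782.6489 $


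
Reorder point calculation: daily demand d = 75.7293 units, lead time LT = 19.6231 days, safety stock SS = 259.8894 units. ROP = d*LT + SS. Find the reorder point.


d*LT = 75.7293 * 19.6231 = 1486.0436
ROP = 1486.0436 + 259.8894 = 1745.9330

1745.9330 units


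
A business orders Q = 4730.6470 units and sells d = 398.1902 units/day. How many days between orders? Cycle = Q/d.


Cycle = 4730.6470 / 398.1902 = 11.8804

11.8804 days


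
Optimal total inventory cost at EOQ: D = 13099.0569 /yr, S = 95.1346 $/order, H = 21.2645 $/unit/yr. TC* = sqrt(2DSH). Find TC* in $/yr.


2*D*S*H = 52998514.4214
TC* = sqrt(52998514.4214) = 7280.0079

7280.0079 $/yr


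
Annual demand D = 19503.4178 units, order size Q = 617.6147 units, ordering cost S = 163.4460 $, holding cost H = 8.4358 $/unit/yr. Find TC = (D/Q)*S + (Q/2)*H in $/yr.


Ordering cost = D*S/Q = 5161.3986
Holding cost = Q*H/2 = 2605.0370
TC = 5161.3986 + 2605.0370 = 7766.4356

7766.4356 $/yr


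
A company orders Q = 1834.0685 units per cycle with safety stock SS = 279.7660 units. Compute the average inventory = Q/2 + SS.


Q/2 = 917.0343
Avg = 917.0343 + 279.7660 = 1196.8003

1196.8003 units


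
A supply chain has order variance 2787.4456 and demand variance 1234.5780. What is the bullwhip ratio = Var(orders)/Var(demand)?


BW = 2787.4456 / 1234.5780 = 2.2578

2.2578


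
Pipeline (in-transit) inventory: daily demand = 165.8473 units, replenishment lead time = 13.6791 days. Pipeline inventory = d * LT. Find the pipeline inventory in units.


Pipeline = 165.8473 * 13.6791 = 2268.6418

2268.6418 units


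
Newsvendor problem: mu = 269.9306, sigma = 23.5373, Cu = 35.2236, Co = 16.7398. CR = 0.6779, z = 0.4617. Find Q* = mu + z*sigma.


CR = Cu/(Cu+Co) = 35.2236/(35.2236+16.7398) = 0.6779
z = 0.4617
Q* = 269.9306 + 0.4617 * 23.5373 = 280.7978

280.7978 units


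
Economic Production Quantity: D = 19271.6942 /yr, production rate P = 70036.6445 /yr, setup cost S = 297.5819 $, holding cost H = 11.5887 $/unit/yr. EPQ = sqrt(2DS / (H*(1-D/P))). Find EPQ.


1 - D/P = 1 - 0.2752 = 0.7248
H*(1-D/P) = 8.3999
2DS = 11469814.7525
EPQ = sqrt(1365472.7849) = 1168.5345

1168.5345 units


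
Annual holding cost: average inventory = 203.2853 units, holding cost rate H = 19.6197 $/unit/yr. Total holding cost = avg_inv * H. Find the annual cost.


Cost = 203.2853 * 19.6197 = 3988.3966

3988.3966 $/yr


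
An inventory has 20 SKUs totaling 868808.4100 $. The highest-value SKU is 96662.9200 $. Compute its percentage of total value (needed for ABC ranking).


Top item = 96662.9200
Total = 868808.4100
Percentage = 96662.9200 / 868808.4100 * 100 = 11.1259

11.1259%


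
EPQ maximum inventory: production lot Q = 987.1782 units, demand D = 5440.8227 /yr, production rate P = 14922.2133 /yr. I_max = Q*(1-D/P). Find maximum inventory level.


D/P = 0.3646
1 - D/P = 0.6354
I_max = 987.1782 * 0.6354 = 627.2409

627.2409 units


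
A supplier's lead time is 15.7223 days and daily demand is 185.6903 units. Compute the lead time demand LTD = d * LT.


LTD = 185.6903 * 15.7223 = 2919.4786

2919.4786 units


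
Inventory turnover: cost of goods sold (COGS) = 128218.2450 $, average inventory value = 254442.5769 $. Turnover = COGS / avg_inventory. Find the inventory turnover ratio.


Turnover = 128218.2450 / 254442.5769 = 0.5039

0.5039


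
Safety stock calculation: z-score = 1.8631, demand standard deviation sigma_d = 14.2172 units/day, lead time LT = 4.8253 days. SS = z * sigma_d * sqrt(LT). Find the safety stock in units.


sqrt(LT) = sqrt(4.8253) = 2.1967
SS = 1.8631 * 14.2172 * 2.1967 = 58.1852

58.1852 units


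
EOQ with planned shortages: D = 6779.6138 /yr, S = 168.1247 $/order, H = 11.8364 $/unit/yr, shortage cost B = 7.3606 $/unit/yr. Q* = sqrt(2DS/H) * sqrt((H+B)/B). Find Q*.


sqrt(2DS/H) = 438.8574
sqrt((H+B)/B) = 1.6150
Q* = 438.8574 * 1.6150 = 708.7344

708.7344 units


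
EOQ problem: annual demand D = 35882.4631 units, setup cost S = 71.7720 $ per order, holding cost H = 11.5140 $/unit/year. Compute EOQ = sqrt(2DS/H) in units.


2*D*S = 2 * 35882.4631 * 71.7720 = 5150712.2832
2*D*S/H = 447343.4326
EOQ = sqrt(447343.4326) = 668.8374

668.8374 units


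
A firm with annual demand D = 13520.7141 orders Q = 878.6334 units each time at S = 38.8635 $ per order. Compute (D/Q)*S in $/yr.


Number of orders = D/Q = 15.3883
Cost = 15.3883 * 38.8635 = 598.0450

598.0450 $/yr


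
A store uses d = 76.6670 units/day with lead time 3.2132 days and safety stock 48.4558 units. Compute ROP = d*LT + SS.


d*LT = 76.6670 * 3.2132 = 246.3464
ROP = 246.3464 + 48.4558 = 294.8022

294.8022 units


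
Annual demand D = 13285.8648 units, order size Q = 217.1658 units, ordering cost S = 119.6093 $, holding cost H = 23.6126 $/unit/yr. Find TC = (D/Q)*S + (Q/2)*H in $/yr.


Ordering cost = D*S/Q = 7317.5103
Holding cost = Q*H/2 = 2563.9246
TC = 7317.5103 + 2563.9246 = 9881.4349

9881.4349 $/yr


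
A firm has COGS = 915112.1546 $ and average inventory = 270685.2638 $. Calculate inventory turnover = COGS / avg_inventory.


Turnover = 915112.1546 / 270685.2638 = 3.3807

3.3807


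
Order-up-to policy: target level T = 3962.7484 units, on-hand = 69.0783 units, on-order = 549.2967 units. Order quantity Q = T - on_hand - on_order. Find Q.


Inventory position = OH + OO = 69.0783 + 549.2967 = 618.3750
Q = 3962.7484 - 618.3750 = 3344.3734

3344.3734 units


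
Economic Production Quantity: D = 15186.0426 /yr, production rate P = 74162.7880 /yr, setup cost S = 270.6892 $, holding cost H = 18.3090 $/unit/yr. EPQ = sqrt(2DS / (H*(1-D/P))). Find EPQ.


1 - D/P = 1 - 0.2048 = 0.7952
H*(1-D/P) = 14.5599
2DS = 8221395.4451
EPQ = sqrt(564658.8752) = 751.4379

751.4379 units


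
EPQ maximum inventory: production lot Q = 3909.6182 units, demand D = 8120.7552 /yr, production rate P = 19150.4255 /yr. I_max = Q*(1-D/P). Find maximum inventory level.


D/P = 0.4241
1 - D/P = 0.5759
I_max = 3909.6182 * 0.5759 = 2251.7411

2251.7411 units


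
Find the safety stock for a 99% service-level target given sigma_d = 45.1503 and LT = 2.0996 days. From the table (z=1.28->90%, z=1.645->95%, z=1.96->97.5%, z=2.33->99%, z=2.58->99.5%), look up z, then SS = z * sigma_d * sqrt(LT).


From the table, SL = 99% corresponds to z = 2.33
sqrt(LT) = sqrt(2.0996) = 1.4490
SS = 2.33 * 45.1503 * 1.4490 = 152.4351

152.4351 units


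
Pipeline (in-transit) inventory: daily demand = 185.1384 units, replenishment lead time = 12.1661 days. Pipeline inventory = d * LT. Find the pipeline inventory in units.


Pipeline = 185.1384 * 12.1661 = 2252.4123

2252.4123 units


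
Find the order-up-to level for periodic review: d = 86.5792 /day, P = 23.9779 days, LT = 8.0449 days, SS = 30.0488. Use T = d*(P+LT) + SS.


P + LT = 32.0228
d*(P+LT) = 86.5792 * 32.0228 = 2772.5084
T = 2772.5084 + 30.0488 = 2802.5572

2802.5572 units


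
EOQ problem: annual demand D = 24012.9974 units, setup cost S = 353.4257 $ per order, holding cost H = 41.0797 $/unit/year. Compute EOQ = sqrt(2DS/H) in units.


2*D*S = 2 * 24012.9974 * 353.4257 = 16973620.8304
2*D*S/H = 413187.5557
EOQ = sqrt(413187.5557) = 642.7967

642.7967 units


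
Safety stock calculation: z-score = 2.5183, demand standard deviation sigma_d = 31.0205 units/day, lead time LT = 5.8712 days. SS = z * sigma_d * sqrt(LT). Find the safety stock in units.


sqrt(LT) = sqrt(5.8712) = 2.4231
SS = 2.5183 * 31.0205 * 2.4231 = 189.2865

189.2865 units


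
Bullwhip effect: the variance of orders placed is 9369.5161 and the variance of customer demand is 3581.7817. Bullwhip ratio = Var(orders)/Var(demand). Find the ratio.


BW = 9369.5161 / 3581.7817 = 2.6159

2.6159


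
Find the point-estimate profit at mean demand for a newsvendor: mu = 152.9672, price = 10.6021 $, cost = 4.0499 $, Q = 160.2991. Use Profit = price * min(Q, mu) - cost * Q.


Sales at mu = min(160.2991, 152.9672) = 152.9672
Revenue = 10.6021 * 152.9672 = 1621.7736
Total cost = 4.0499 * 160.2991 = 649.1953
Profit = 1621.7736 - 649.1953 = 972.5782

972.5782 $


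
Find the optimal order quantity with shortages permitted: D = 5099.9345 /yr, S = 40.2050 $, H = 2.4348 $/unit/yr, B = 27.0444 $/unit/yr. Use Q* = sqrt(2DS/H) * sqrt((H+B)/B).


sqrt(2DS/H) = 410.3984
sqrt((H+B)/B) = 1.0440
Q* = 410.3984 * 1.0440 = 428.4744

428.4744 units


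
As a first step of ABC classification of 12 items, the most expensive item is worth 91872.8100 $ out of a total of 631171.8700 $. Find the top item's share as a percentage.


Top item = 91872.8100
Total = 631171.8700
Percentage = 91872.8100 / 631171.8700 * 100 = 14.5559

14.5559%


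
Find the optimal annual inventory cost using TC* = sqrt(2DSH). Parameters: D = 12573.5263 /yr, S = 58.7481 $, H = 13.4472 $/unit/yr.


2*D*S*H = 19866107.4371
TC* = sqrt(19866107.4371) = 4457.1412

4457.1412 $/yr


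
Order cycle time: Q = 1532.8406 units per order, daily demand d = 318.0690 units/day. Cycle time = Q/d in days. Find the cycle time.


Cycle = 1532.8406 / 318.0690 = 4.8192

4.8192 days


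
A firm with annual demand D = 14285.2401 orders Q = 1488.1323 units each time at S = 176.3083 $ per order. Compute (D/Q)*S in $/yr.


Number of orders = D/Q = 9.5994
Cost = 9.5994 * 176.3083 = 1692.4613

1692.4613 $/yr


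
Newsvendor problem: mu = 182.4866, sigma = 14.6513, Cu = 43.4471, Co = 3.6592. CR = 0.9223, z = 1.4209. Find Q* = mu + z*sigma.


CR = Cu/(Cu+Co) = 43.4471/(43.4471+3.6592) = 0.9223
z = 1.4209
Q* = 182.4866 + 1.4209 * 14.6513 = 203.3046

203.3046 units


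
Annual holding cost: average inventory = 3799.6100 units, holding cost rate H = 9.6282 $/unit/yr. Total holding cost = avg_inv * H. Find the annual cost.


Cost = 3799.6100 * 9.6282 = 36583.4050

36583.4050 $/yr


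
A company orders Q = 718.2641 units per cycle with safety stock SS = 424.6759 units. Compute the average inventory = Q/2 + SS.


Q/2 = 359.1320
Avg = 359.1320 + 424.6759 = 783.8080

783.8080 units


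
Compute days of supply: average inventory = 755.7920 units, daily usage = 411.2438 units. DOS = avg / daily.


DOS = 755.7920 / 411.2438 = 1.8378

1.8378 days


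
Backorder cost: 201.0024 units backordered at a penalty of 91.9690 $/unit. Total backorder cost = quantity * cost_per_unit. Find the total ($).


Total = 201.0024 * 91.9690 = 18485.9897

18485.9897 $


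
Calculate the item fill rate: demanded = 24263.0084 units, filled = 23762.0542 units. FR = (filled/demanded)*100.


FR = 23762.0542 / 24263.0084 * 100 = 97.9353

97.9353%


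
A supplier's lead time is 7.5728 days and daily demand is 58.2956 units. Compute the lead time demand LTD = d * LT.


LTD = 58.2956 * 7.5728 = 441.4609

441.4609 units


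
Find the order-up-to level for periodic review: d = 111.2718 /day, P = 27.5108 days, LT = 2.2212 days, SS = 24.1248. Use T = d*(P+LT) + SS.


P + LT = 29.7320
d*(P+LT) = 111.2718 * 29.7320 = 3308.3332
T = 3308.3332 + 24.1248 = 3332.4580

3332.4580 units


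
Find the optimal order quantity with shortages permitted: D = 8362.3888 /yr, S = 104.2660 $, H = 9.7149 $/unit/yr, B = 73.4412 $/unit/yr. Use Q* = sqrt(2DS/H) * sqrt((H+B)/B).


sqrt(2DS/H) = 423.6745
sqrt((H+B)/B) = 1.0641
Q* = 423.6745 * 1.0641 = 450.8266

450.8266 units


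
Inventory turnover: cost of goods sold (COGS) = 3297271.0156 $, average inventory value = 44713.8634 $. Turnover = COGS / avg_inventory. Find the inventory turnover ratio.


Turnover = 3297271.0156 / 44713.8634 = 73.7416

73.7416


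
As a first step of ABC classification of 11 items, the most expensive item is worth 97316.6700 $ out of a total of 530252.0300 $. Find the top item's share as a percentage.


Top item = 97316.6700
Total = 530252.0300
Percentage = 97316.6700 / 530252.0300 * 100 = 18.3529

18.3529%


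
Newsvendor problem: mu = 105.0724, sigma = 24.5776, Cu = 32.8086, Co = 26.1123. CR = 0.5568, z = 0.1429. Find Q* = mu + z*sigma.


CR = Cu/(Cu+Co) = 32.8086/(32.8086+26.1123) = 0.5568
z = 0.1429
Q* = 105.0724 + 0.1429 * 24.5776 = 108.5845

108.5845 units


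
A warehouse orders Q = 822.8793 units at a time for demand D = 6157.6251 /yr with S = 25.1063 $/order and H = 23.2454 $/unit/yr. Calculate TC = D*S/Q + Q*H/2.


Ordering cost = D*S/Q = 187.8710
Holding cost = Q*H/2 = 9564.0792
TC = 187.8710 + 9564.0792 = 9751.9503

9751.9503 $/yr


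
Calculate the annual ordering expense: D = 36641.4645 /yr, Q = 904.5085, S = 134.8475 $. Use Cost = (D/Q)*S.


Number of orders = D/Q = 40.5098
Cost = 40.5098 * 134.8475 = 5462.6462

5462.6462 $/yr


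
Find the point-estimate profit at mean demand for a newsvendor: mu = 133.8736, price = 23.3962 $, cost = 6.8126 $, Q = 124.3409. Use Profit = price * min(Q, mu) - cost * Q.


Sales at mu = min(124.3409, 133.8736) = 124.3409
Revenue = 23.3962 * 124.3409 = 2909.1046
Total cost = 6.8126 * 124.3409 = 847.0848
Profit = 2909.1046 - 847.0848 = 2062.0197

2062.0197 $


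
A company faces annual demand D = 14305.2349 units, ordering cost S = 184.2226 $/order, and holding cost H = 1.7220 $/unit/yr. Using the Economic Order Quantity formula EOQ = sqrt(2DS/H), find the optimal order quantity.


2*D*S = 2 * 14305.2349 * 184.2226 = 5270695.1338
2*D*S/H = 3060798.5678
EOQ = sqrt(3060798.5678) = 1749.5138

1749.5138 units


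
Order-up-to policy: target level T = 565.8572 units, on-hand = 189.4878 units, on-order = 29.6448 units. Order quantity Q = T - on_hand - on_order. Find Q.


Inventory position = OH + OO = 189.4878 + 29.6448 = 219.1326
Q = 565.8572 - 219.1326 = 346.7246

346.7246 units


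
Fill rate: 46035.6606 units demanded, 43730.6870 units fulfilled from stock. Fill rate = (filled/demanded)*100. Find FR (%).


FR = 43730.6870 / 46035.6606 * 100 = 94.9931

94.9931%


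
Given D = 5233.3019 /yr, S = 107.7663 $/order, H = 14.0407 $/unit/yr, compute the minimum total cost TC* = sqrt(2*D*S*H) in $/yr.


2*D*S*H = 15837167.7609
TC* = sqrt(15837167.7609) = 3979.5939

3979.5939 $/yr


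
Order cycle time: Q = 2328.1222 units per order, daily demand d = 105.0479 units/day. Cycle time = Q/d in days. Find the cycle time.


Cycle = 2328.1222 / 105.0479 = 22.1625

22.1625 days


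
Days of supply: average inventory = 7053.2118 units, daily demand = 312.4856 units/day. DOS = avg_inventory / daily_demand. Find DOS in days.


DOS = 7053.2118 / 312.4856 = 22.5713

22.5713 days


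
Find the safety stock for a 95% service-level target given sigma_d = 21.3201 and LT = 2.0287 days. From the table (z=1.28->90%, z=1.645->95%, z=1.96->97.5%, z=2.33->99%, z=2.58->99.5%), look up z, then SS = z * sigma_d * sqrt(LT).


From the table, SL = 95% corresponds to z = 1.645
sqrt(LT) = sqrt(2.0287) = 1.4243
SS = 1.645 * 21.3201 * 1.4243 = 49.9533

49.9533 units


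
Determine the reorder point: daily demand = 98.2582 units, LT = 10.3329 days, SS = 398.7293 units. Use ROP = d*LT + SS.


d*LT = 98.2582 * 10.3329 = 1015.2922
ROP = 1015.2922 + 398.7293 = 1414.0215

1414.0215 units


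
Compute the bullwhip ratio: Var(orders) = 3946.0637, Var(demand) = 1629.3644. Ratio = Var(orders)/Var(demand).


BW = 3946.0637 / 1629.3644 = 2.4218

2.4218


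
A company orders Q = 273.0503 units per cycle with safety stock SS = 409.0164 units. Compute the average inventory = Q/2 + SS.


Q/2 = 136.5251
Avg = 136.5251 + 409.0164 = 545.5415

545.5415 units


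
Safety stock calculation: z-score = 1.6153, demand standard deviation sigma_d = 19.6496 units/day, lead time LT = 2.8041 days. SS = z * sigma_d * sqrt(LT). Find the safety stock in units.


sqrt(LT) = sqrt(2.8041) = 1.6745
SS = 1.6153 * 19.6496 * 1.6745 = 53.1500

53.1500 units


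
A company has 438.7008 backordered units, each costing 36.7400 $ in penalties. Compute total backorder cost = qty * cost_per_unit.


Total = 438.7008 * 36.7400 = 16117.8674

16117.8674 $


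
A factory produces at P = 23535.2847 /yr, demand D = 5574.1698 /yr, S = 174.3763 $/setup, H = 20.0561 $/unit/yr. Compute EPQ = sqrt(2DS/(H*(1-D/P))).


1 - D/P = 1 - 0.2368 = 0.7632
H*(1-D/P) = 15.3060
2DS = 1944006.2106
EPQ = sqrt(127009.8277) = 356.3844

356.3844 units


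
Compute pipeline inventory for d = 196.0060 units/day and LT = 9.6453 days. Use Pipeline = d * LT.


Pipeline = 196.0060 * 9.6453 = 1890.5367

1890.5367 units


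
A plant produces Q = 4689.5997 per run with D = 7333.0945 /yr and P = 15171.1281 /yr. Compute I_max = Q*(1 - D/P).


D/P = 0.4834
1 - D/P = 0.5166
I_max = 4689.5997 * 0.5166 = 2422.8416

2422.8416 units


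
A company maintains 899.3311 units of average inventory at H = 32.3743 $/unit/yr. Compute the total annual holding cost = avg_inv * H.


Cost = 899.3311 * 32.3743 = 29115.2148

29115.2148 $/yr


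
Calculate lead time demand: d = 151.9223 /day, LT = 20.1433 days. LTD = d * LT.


LTD = 151.9223 * 20.1433 = 3060.2165

3060.2165 units


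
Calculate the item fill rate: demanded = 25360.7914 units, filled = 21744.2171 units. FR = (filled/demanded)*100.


FR = 21744.2171 / 25360.7914 * 100 = 85.7395

85.7395%


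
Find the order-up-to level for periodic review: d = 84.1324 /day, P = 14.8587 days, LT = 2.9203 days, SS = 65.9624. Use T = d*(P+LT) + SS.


P + LT = 17.7790
d*(P+LT) = 84.1324 * 17.7790 = 1495.7899
T = 1495.7899 + 65.9624 = 1561.7523

1561.7523 units


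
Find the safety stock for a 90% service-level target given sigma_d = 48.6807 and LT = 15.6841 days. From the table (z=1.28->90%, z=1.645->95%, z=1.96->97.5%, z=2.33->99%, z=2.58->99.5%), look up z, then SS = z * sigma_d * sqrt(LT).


From the table, SL = 90% corresponds to z = 1.28
sqrt(LT) = sqrt(15.6841) = 3.9603
SS = 1.28 * 48.6807 * 3.9603 = 246.7724

246.7724 units


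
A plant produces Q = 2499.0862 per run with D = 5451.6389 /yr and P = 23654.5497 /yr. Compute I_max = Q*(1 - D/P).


D/P = 0.2305
1 - D/P = 0.7695
I_max = 2499.0862 * 0.7695 = 1923.1245

1923.1245 units


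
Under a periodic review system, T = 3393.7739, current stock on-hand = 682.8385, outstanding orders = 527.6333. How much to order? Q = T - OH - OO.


Inventory position = OH + OO = 682.8385 + 527.6333 = 1210.4718
Q = 3393.7739 - 1210.4718 = 2183.3021

2183.3021 units


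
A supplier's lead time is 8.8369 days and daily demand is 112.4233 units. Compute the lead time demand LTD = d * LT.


LTD = 112.4233 * 8.8369 = 993.4735

993.4735 units


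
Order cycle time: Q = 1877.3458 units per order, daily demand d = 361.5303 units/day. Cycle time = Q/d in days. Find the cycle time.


Cycle = 1877.3458 / 361.5303 = 5.1928

5.1928 days


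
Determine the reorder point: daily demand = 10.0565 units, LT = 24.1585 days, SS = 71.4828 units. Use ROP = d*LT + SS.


d*LT = 10.0565 * 24.1585 = 242.9500
ROP = 242.9500 + 71.4828 = 314.4328

314.4328 units


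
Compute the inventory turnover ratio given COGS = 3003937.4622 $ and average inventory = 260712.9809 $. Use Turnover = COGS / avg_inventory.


Turnover = 3003937.4622 / 260712.9809 = 11.5220

11.5220


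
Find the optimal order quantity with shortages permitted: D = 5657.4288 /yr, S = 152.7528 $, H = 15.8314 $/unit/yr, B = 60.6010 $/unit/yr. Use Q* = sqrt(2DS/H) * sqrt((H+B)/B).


sqrt(2DS/H) = 330.4148
sqrt((H+B)/B) = 1.1230
Q* = 330.4148 * 1.1230 = 371.0721

371.0721 units


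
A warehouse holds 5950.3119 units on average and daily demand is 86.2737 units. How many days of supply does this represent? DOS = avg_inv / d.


DOS = 5950.3119 / 86.2737 = 68.9702

68.9702 days


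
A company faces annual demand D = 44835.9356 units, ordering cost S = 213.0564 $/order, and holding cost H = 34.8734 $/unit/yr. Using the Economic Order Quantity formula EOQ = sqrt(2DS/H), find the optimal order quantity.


2*D*S = 2 * 44835.9356 * 213.0564 = 19105166.0591
2*D*S/H = 547843.5157
EOQ = sqrt(547843.5157) = 740.1645

740.1645 units


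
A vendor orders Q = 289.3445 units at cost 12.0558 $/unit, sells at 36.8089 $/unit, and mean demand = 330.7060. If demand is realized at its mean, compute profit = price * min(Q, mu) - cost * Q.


Sales at mu = min(289.3445, 330.7060) = 289.3445
Revenue = 36.8089 * 289.3445 = 10650.4528
Total cost = 12.0558 * 289.3445 = 3488.2794
Profit = 10650.4528 - 3488.2794 = 7162.1733

7162.1733 $


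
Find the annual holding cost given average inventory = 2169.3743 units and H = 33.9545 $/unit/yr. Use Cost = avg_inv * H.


Cost = 2169.3743 * 33.9545 = 73660.0197

73660.0197 $/yr


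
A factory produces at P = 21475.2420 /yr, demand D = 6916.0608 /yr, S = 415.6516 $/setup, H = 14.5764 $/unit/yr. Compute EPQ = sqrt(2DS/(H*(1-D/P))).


1 - D/P = 1 - 0.3220 = 0.6780
H*(1-D/P) = 9.8821
2DS = 5749343.4744
EPQ = sqrt(581793.8051) = 762.7541

762.7541 units


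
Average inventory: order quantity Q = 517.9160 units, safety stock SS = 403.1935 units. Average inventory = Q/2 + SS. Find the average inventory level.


Q/2 = 258.9580
Avg = 258.9580 + 403.1935 = 662.1515

662.1515 units


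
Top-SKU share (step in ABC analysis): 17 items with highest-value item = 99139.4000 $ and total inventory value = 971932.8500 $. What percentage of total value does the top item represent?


Top item = 99139.4000
Total = 971932.8500
Percentage = 99139.4000 / 971932.8500 * 100 = 10.2002

10.2002%


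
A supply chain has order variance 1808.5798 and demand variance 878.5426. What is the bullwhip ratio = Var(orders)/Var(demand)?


BW = 1808.5798 / 878.5426 = 2.0586

2.0586


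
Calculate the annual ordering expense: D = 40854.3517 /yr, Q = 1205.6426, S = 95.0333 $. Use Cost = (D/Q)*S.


Number of orders = D/Q = 33.8860
Cost = 33.8860 * 95.0333 = 3220.2942

3220.2942 $/yr


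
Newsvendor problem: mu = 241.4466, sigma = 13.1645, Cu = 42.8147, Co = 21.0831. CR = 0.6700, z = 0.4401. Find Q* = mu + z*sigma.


CR = Cu/(Cu+Co) = 42.8147/(42.8147+21.0831) = 0.6700
z = 0.4401
Q* = 241.4466 + 0.4401 * 13.1645 = 247.2403

247.2403 units


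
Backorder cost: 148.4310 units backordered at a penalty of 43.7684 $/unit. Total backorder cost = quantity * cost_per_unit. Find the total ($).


Total = 148.4310 * 43.7684 = 6496.5874

6496.5874 $


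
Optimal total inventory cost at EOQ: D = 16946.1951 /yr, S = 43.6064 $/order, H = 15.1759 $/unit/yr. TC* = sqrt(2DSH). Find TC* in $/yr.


2*D*S*H = 22428843.8896
TC* = sqrt(22428843.8896) = 4735.9100

4735.9100 $/yr


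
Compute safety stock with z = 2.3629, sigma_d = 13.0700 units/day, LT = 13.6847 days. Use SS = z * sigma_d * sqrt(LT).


sqrt(LT) = sqrt(13.6847) = 3.6993
SS = 2.3629 * 13.0700 * 3.6993 = 114.2454

114.2454 units


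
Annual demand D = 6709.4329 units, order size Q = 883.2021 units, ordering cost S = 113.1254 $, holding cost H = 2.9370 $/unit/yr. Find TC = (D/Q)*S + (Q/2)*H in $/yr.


Ordering cost = D*S/Q = 859.3812
Holding cost = Q*H/2 = 1296.9823
TC = 859.3812 + 1296.9823 = 2156.3635

2156.3635 $/yr


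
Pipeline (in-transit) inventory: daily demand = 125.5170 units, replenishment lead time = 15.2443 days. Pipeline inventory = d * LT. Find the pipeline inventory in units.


Pipeline = 125.5170 * 15.2443 = 1913.4188

1913.4188 units


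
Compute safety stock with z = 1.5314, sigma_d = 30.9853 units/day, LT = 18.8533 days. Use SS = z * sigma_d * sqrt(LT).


sqrt(LT) = sqrt(18.8533) = 4.3420
SS = 1.5314 * 30.9853 * 4.3420 = 206.0336

206.0336 units


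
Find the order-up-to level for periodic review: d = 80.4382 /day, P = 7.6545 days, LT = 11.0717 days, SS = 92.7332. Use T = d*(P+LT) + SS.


P + LT = 18.7262
d*(P+LT) = 80.4382 * 18.7262 = 1506.3018
T = 1506.3018 + 92.7332 = 1599.0350

1599.0350 units


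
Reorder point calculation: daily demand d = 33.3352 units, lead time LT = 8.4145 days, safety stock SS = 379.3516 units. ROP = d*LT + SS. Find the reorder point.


d*LT = 33.3352 * 8.4145 = 280.4990
ROP = 280.4990 + 379.3516 = 659.8506

659.8506 units


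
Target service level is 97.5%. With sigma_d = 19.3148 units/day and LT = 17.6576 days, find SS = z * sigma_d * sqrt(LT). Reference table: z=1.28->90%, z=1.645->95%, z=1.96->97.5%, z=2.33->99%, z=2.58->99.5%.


From the table, SL = 97.5% corresponds to z = 1.96
sqrt(LT) = sqrt(17.6576) = 4.2021
SS = 1.96 * 19.3148 * 4.2021 = 159.0787

159.0787 units


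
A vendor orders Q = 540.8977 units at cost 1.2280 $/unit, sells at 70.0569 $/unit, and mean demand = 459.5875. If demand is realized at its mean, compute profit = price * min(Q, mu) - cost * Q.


Sales at mu = min(540.8977, 459.5875) = 459.5875
Revenue = 70.0569 * 459.5875 = 32197.2755
Total cost = 1.2280 * 540.8977 = 664.2224
Profit = 32197.2755 - 664.2224 = 31533.0532

31533.0532 $


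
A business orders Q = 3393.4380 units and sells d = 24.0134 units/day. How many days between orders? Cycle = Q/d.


Cycle = 3393.4380 / 24.0134 = 141.3143

141.3143 days


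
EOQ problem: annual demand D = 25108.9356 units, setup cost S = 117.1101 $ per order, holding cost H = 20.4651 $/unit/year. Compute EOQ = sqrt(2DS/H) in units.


2*D*S = 2 * 25108.9356 * 117.1101 = 5881019.9180
2*D*S/H = 287368.2473
EOQ = sqrt(287368.2473) = 536.0674

536.0674 units
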